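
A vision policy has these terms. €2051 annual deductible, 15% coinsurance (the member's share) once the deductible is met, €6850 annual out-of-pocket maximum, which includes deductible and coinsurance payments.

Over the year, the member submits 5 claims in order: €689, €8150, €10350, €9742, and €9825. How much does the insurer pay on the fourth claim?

€8280.70

Claim 1 — €689: all of it applies to the deductible. Cost to member: €689. OOP to date €689. Plan pays €689 − €689 = €0.
Claim 2 — €8150: €1362 to deductible, leaving €6788; member's 15% is €1018.20. Member pays €2380.20; OOP now €3069.20. Plan pays €8150 − €2380.20 = €5769.80.
Claim 3 — €10350: deductible met; 15% of €10350 = €1552.50. Member owes €1552.50 (running OOP €4621.70). Insurer: €10350 − €1552.50 = €8797.50.
Claim 4 — €9742: deductible already satisfied, so member's share is 15% × €9742 = €1461.30. Member pays €1461.30; OOP now €6083. Plan pays €9742 − €1461.30 = €8280.70.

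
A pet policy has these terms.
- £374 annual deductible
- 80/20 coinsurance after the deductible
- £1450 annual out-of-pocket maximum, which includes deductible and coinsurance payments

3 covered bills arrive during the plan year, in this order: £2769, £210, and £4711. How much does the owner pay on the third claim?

#1 (£2769): deductible takes £374, £2395 remains; 20% of £2395 = £479. Cost to owner: £853. OOP to date £853.
#2 (£210): deductible met; 20% of £210 = £42. Owner owes £42 (running OOP £895).
#3 (£4711): 20% coinsurance on £4711 = £942.20. Adding that to £895 gives £1837.20, past the £1450 cap; owner pays only £1450 − £895 = £555.

£555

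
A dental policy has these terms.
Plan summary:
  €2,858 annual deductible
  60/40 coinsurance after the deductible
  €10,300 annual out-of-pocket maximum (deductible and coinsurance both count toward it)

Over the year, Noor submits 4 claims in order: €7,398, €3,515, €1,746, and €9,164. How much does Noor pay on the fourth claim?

€3,521.60

Bill 1, €7,398: €2,858 finishes the deductible; €4,540 goes to coinsurance; 40% of €4,540 = €1,816. Cost to patient: €4,674. OOP to date €4,674.
Bill 2, €3,515: 40% coinsurance on €3,515 = €1,406. Patient pays €1,406; OOP now €6,080.
Bill 3, €1,746: deductible met; 40% of €1,746 = €698.40. Patient pays €698.40; OOP now €6,778.40.
Bill 4, €9,164: 40% coinsurance on €9,164 = €3,665.60. That would push OOP to €10,444, over the €10,300 cap, so patient pays €10,300 − €6,778.40 = €3,521.60.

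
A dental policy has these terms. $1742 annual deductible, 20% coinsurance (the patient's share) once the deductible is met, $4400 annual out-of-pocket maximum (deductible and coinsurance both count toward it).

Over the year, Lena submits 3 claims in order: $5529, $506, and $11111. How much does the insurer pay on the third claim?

$9311.60

#1 ($5529): $1742 to deductible, leaving $3787; coinsurance $3787 × 20% = $757.40. Patient owes $2499.40 (running OOP $2499.40). Insurer: $5529 − $2499.40 = $3029.60.
#2 ($506): 20% coinsurance on $506 = $101.20. Cost to patient: $101.20. OOP to date $2600.60. Insurer: $506 − $101.20 = $404.80.
#3 ($11111): deductible already satisfied, so patient's share is 20% × $11111 = $2222.20. That would push OOP to $4822.80, over the $4400 cap, so patient pays $4400 − $2600.60 = $1799.40. Plan pays $11111 − $1799.40 = $9311.60.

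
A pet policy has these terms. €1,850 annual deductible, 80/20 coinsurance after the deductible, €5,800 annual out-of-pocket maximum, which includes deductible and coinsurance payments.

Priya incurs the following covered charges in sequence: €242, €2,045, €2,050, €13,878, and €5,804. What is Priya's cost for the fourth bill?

Bill 1, €242: fully absorbed by the deductible. Owner pays €242; OOP now €242.
Bill 2, €2,045: deductible takes €1,608, €437 remains; 20% of €437 = €87.40. Cost to owner: €1,695.40. OOP to date €1,937.40.
Bill 3, €2,050: deductible already satisfied, so owner's share is 20% × €2,050 = €410. Owner pays €410; OOP now €2,347.40.
Bill 4, €13,878: deductible already satisfied, so owner's share is 20% × €13,878 = €2,775.60. Owner owes €2,775.60 (running OOP €5,123).

€2,775.60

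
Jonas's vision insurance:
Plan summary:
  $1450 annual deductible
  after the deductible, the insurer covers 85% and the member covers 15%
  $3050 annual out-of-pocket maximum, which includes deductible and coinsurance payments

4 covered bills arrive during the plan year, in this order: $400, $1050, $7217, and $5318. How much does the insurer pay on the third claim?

$6134.45

Claim 1 ($400): fully absorbed by the deductible. Member owes $400 (running OOP $400). Plan pays $400 − $400 = $0.
Claim 2 ($1050): all of it applies to the deductible. Member owes $1050 (running OOP $1450). Insurer: $1050 − $1050 = $0.
Claim 3 ($7217): deductible already satisfied, so member's share is 15% × $7217 = $1082.55. Member pays $1082.55; OOP now $2532.55. Insurer: $7217 − $1082.55 = $6134.45.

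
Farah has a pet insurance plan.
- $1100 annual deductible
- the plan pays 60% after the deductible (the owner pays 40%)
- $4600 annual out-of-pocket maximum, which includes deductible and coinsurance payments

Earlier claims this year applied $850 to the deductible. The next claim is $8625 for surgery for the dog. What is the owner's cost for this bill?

$3600

Deductible still to meet: $1100 − $850 = $250.
After the $250 deductible portion, $8625 − $250 = $8375 is subject to coinsurance.
Coinsurance: $8375 × 40% = $3350.
Owner responsibility before any cap: $250 + $3350 = $3600.
Cumulative spending $850 + $3600 = $4450 stays under the $4600 maximum.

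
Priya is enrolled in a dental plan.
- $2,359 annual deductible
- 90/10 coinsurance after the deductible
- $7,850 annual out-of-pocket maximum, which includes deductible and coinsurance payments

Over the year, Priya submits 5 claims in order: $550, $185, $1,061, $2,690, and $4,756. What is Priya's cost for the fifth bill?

#1 ($550): all of it applies to the deductible. Cost to patient: $550. OOP to date $550.
#2 ($185): all of it applies to the deductible. Patient pays $185; OOP now $735.
#3 ($1,061): fully absorbed by the deductible. Cost to patient: $1,061. OOP to date $1,796.
#4 ($2,690): deductible takes $563, $2,127 remains; coinsurance $2,127 × 10% = $212.70. Patient pays $775.70; OOP now $2,571.70.
#5 ($4,756): 10% coinsurance on $4,756 = $475.60. Cost to patient: $475.60. OOP to date $3,047.30.

$475.60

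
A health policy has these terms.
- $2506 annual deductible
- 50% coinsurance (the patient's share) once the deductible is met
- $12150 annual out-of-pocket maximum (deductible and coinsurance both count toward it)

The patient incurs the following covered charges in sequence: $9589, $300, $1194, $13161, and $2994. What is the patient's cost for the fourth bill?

Claim 1 — $9589: $2506 finishes the deductible; $7083 goes to coinsurance; 50% of $7083 = $3541.50. Patient pays $6047.50; OOP now $6047.50.
Claim 2 — $300: deductible already satisfied, so patient's share is 50% × $300 = $150. Cost to patient: $150. OOP to date $6197.50.
Claim 3 — $1194: 50% coinsurance on $1194 = $597. Patient owes $597 (running OOP $6794.50).
Claim 4 — $13161: deductible met; 50% of $13161 = $6580.50. Adding that to $6794.50 gives $13375, past the $12150 cap; patient pays only $12150 − $6794.50 = $5355.50.

$5355.50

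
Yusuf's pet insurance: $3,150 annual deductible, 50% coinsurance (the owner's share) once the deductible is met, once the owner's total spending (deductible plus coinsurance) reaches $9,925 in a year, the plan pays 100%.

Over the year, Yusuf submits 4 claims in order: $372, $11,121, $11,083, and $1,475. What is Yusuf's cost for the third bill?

#1 ($372): all of it applies to the deductible. Owner pays $372; OOP now $372.
#2 ($11,121): $2,778 finishes the deductible; $8,343 goes to coinsurance; owner's 50% is $4,171.50. Owner pays $6,949.50; OOP now $7,321.50.
#3 ($11,083): deductible met; 50% of $11,083 = $5,541.50. That would push OOP to $12,863, over the $9,925 cap, so owner pays $9,925 − $7,321.50 = $2,603.50.

$2,603.50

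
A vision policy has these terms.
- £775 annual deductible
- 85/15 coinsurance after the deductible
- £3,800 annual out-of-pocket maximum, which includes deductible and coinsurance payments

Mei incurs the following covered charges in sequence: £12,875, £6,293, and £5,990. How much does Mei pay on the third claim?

£266.05

#1 (£12,875): £775 finishes the deductible; £12,100 goes to coinsurance; member's 15% is £1,815. Member pays £2,590; OOP now £2,590.
#2 (£6,293): deductible already satisfied, so member's share is 15% × £6,293 = £943.95. Member pays £943.95; OOP now £3,533.95.
#3 (£5,990): deductible met; 15% of £5,990 = £898.50. Adding that to £3,533.95 gives £4,432.45, past the £3,800 cap; member pays only £3,800 − £3,533.95 = £266.05.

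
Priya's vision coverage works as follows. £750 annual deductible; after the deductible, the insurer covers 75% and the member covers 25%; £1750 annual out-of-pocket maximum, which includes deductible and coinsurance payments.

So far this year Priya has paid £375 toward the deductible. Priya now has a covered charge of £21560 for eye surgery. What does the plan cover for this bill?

£20185

Remaining deductible: £750 − £375 = £375.
After the £375 deductible portion, £21560 − £375 = £21185 is subject to coinsurance.
Member's 25% share of £21185 is £5296.25.
So the member owes £375 + £5296.25 = £5671.25 before any cap.
Adding £5671.25 to the £375 already spent would give £6046.25, which exceeds the £1750 cap; the member pays just £1750 − £375 = £1375.
The plan picks up £21560 − £1375 = £20185.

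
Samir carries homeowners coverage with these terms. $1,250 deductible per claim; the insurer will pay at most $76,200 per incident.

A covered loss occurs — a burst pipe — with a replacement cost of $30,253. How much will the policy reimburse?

$29,003

Subtract the deductible: $30,253 − $1,250 = $29,003.
$29,003 ≤ $76,200, so the limit doesn't bind; insurer pays $29,003.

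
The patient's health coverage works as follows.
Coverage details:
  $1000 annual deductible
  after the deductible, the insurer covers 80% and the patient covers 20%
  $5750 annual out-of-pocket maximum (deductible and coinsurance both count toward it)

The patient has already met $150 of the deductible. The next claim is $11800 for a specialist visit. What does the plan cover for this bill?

$8760

Remaining deductible: $1000 − $150 = $850.
After the $850 deductible portion, $11800 − $850 = $10950 is subject to coinsurance.
20% of $10950 = $2190 falls to the patient.
That puts the patient's cost at $850 + $2190 = $3040 before any cap.
Year-to-date out-of-pocket becomes $150 + $3040 = $3190, still under the $5750 maximum, so no cap applies.
Insurer pays the balance: $11800 − $3040 = $8760.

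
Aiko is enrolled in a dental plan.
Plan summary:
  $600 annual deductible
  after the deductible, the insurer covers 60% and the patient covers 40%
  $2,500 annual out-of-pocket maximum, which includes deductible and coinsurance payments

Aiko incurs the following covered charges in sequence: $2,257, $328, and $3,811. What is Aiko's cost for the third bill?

$1,106

Claim 1 ($2,257): $600 finishes the deductible; $1,657 goes to coinsurance; 40% of $1,657 = $662.80. Patient owes $1,262.80 (running OOP $1,262.80).
Claim 2 ($328): deductible met; 40% of $328 = $131.20. Patient pays $131.20; OOP now $1,394.
Claim 3 ($3,811): deductible met; 40% of $3,811 = $1,524.40. Adding that to $1,394 gives $2,918.40, past the $2,500 cap; patient pays only $2,500 − $1,394 = $1,106.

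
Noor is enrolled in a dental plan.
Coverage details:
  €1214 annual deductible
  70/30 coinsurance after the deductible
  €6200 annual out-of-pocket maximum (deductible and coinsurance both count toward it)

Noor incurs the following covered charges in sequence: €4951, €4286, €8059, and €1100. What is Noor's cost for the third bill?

€2417.70

Claim 1 — €4951: €1214 to deductible, leaving €3737; patient's 30% is €1121.10. Cost to patient: €2335.10. OOP to date €2335.10.
Claim 2 — €4286: 30% coinsurance on €4286 = €1285.80. Patient pays €1285.80; OOP now €3620.90.
Claim 3 — €8059: 30% coinsurance on €8059 = €2417.70. Patient pays €2417.70; OOP now €6038.60.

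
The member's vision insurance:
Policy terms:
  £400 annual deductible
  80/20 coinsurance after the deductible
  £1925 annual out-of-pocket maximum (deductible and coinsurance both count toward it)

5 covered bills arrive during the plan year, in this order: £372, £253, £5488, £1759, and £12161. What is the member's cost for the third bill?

Claim 1 (£372): fully absorbed by the deductible. Member pays £372; OOP now £372.
Claim 2 (£253): £28 finishes the deductible; £225 goes to coinsurance; coinsurance £225 × 20% = £45. Cost to member: £73. OOP to date £445.
Claim 3 (£5488): deductible already satisfied, so member's share is 20% × £5488 = £1097.60. Cost to member: £1097.60. OOP to date £1542.60.

£1097.60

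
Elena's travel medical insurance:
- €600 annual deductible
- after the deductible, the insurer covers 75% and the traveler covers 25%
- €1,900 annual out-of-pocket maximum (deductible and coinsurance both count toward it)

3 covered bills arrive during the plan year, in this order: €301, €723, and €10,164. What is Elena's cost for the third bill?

€1,194

Bill 1, €301: entire amount goes to the deductible. Cost to traveler: €301. OOP to date €301.
Bill 2, €723: deductible takes €299, €424 remains; coinsurance €424 × 25% = €106. Traveler owes €405 (running OOP €706).
Bill 3, €10,164: deductible already satisfied, so traveler's share is 25% × €10,164 = €2,541. Adding that to €706 gives €3,247, past the €1,900 cap; traveler pays only €1,900 − €706 = €1,194.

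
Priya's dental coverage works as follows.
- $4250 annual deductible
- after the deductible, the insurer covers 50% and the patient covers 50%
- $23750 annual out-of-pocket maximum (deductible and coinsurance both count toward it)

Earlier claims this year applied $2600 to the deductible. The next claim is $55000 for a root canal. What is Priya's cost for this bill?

Deductible still to meet: $4250 − $2600 = $1650.
After the $1650 deductible portion, $55000 − $1650 = $53350 is subject to coinsurance.
Patient's 50% share of $53350 is $26675.
Patient responsibility before any cap: $1650 + $26675 = $28325.
Adding $28325 to the $2600 already spent would give $30925, which exceeds the $23750 cap; the patient pays just $23750 − $2600 = $21150.

$21150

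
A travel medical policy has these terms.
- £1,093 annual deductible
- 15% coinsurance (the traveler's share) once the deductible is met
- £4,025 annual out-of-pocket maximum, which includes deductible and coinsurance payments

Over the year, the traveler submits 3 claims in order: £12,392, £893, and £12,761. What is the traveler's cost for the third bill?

Bill 1, £12,392: £1,093 finishes the deductible; £11,299 goes to coinsurance; 15% of £11,299 = £1,694.85. Cost to traveler: £2,787.85. OOP to date £2,787.85.
Bill 2, £893: 15% coinsurance on £893 = £133.95. Traveler owes £133.95 (running OOP £2,921.80).
Bill 3, £12,761: deductible met; 15% of £12,761 = £1,914.15. That would push OOP to £4,835.95, over the £4,025 cap, so traveler pays £4,025 − £2,921.80 = £1,103.20.

£1,103.20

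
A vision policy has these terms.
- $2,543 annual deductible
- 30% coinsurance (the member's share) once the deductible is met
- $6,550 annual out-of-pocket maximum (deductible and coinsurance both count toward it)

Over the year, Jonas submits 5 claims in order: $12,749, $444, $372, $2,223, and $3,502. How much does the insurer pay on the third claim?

$260.40

Claim 1 — $12,749: deductible takes $2,543, $10,206 remains; coinsurance $10,206 × 30% = $3,061.80. Member owes $5,604.80 (running OOP $5,604.80). Insurer: $12,749 − $5,604.80 = $7,144.20.
Claim 2 — $444: deductible met; 30% of $444 = $133.20. Cost to member: $133.20. OOP to date $5,738. Plan pays $444 − $133.20 = $310.80.
Claim 3 — $372: deductible already satisfied, so member's share is 30% × $372 = $111.60. Member pays $111.60; OOP now $5,849.60. Plan pays $372 − $111.60 = $260.40.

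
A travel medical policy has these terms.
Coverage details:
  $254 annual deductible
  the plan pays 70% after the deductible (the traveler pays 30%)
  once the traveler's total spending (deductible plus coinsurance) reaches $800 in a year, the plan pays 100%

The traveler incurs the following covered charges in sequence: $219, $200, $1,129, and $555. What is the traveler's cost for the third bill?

$338.70

#1 ($219): entire amount goes to the deductible. Traveler owes $219 (running OOP $219).
#2 ($200): $35 to deductible, leaving $165; traveler's 30% is $49.50. Cost to traveler: $84.50. OOP to date $303.50.
#3 ($1,129): 30% coinsurance on $1,129 = $338.70. Traveler pays $338.70; OOP now $642.20.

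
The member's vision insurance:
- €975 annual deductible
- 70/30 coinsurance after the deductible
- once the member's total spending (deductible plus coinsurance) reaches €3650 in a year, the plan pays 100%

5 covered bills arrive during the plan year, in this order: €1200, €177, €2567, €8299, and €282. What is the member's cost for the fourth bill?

Claim 1 — €1200: deductible takes €975, €225 remains; 30% of €225 = €67.50. Member pays €1042.50; OOP now €1042.50.
Claim 2 — €177: deductible already satisfied, so member's share is 30% × €177 = €53.10. Member owes €53.10 (running OOP €1095.60).
Claim 3 — €2567: 30% coinsurance on €2567 = €770.10. Cost to member: €770.10. OOP to date €1865.70.
Claim 4 — €8299: deductible already satisfied, so member's share is 30% × €8299 = €2489.70. OOP would hit €4355.40 > €3650, so the cap limits the member to €3650 − €1865.70 = €1784.30.

€1784.30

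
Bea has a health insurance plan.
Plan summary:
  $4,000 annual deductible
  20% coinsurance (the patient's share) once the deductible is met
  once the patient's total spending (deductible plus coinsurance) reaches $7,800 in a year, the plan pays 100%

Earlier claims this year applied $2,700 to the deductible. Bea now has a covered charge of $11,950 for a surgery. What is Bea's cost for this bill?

$3,430

$2,700 of the $4,000 deductible is already met, leaving $1,300.
That leaves $11,950 − $1,300 = $10,650 for coinsurance.
Patient's 20% share of $10,650 is $2,130.
Patient responsibility before any cap: $1,300 + $2,130 = $3,430.
Cumulative spending $2,700 + $3,430 = $6,130 stays under the $7,800 maximum.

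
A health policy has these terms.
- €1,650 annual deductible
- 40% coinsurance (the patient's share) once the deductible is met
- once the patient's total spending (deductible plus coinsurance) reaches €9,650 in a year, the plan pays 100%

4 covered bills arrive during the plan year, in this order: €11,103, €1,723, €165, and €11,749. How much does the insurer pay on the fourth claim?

€8,285.40

Claim 1 — €11,103: €1,650 to deductible, leaving €9,453; coinsurance €9,453 × 40% = €3,781.20. Patient owes €5,431.20 (running OOP €5,431.20). Insurer: €11,103 − €5,431.20 = €5,671.80.
Claim 2 — €1,723: deductible met; 40% of €1,723 = €689.20. Cost to patient: €689.20. OOP to date €6,120.40. Insurer: €1,723 − €689.20 = €1,033.80.
Claim 3 — €165: deductible met; 40% of €165 = €66. Patient owes €66 (running OOP €6,186.40). Plan pays €165 − €66 = €99.
Claim 4 — €11,749: deductible met; 40% of €11,749 = €4,699.60. Adding that to €6,186.40 gives €10,886, past the €9,650 cap; patient pays only €9,650 − €6,186.40 = €3,463.60. Insurer: €11,749 − €3,463.60 = €8,285.40.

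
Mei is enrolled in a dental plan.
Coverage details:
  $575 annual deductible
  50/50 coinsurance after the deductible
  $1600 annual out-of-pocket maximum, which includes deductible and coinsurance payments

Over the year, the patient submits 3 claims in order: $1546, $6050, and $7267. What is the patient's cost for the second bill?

$539.50

Claim 1 ($1546): $575 to deductible, leaving $971; patient's 50% is $485.50. Cost to patient: $1060.50. OOP to date $1060.50.
Claim 2 ($6050): deductible already satisfied, so patient's share is 50% × $6050 = $3025. OOP would hit $4085.50 > $1600, so the cap limits the patient to $1600 − $1060.50 = $539.50.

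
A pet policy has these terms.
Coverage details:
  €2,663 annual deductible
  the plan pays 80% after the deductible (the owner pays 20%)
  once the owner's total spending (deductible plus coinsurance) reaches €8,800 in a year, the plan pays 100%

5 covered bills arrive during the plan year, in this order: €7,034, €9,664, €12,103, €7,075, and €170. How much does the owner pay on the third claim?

#1 (€7,034): €2,663 finishes the deductible; €4,371 goes to coinsurance; 20% of €4,371 = €874.20. Owner owes €3,537.20 (running OOP €3,537.20).
#2 (€9,664): deductible already satisfied, so owner's share is 20% × €9,664 = €1,932.80. Owner pays €1,932.80; OOP now €5,470.
#3 (€12,103): deductible already satisfied, so owner's share is 20% × €12,103 = €2,420.60. Owner owes €2,420.60 (running OOP €7,890.60).

€2,420.60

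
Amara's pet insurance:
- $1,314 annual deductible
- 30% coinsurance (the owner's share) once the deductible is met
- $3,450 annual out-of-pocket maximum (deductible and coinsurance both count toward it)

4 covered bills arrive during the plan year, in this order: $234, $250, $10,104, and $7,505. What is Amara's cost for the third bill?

$2,966

Claim 1 — $234: all of it applies to the deductible. Cost to owner: $234. OOP to date $234.
Claim 2 — $250: entire amount goes to the deductible. Owner owes $250 (running OOP $484).
Claim 3 — $10,104: deductible takes $830, $9,274 remains; 30% of $9,274 = $2,782.20. Together that's $830 + $2,782.20 = $3,612.20. Adding that to $484 gives $4,096.20, past the $3,450 cap; owner pays only $3,450 − $484 = $2,966.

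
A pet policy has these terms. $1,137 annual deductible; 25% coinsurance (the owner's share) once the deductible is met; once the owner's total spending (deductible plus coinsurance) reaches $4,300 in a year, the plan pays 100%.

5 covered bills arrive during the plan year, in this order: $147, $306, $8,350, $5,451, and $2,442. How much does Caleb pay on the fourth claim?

#1 ($147): entire amount goes to the deductible. Cost to owner: $147. OOP to date $147.
#2 ($306): entire amount goes to the deductible. Owner pays $306; OOP now $453.
#3 ($8,350): $684 to deductible, leaving $7,666; owner's 25% is $1,916.50. Cost to owner: $2,600.50. OOP to date $3,053.50.
#4 ($5,451): deductible met; 25% of $5,451 = $1,362.75. That would push OOP to $4,416.25, over the $4,300 cap, so owner pays $4,300 − $3,053.50 = $1,246.50.

$1,246.50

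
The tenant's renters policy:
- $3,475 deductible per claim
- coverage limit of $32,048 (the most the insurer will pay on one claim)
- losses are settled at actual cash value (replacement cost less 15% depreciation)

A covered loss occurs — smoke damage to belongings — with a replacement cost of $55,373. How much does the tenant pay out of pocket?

Depreciate 15%: the covered value is $55,373 × 0.85 = $47,067.05.
After the deductible, $47,067.05 − $3,475 = $43,592.05 remains.
The $32,048 per-incident cap binds; insurer pays $32,048.
Tenant's share is the uncovered remainder: $55,373 − $32,048 = $23,325.

$23,325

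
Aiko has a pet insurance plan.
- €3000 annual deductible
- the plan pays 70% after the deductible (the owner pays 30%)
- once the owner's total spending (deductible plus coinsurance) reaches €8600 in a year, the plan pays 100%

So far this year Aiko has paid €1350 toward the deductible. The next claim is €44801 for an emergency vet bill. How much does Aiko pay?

€7250

Remaining deductible: €3000 − €1350 = €1650.
That leaves €44801 − €1650 = €43151 for coinsurance.
Owner's 30% share of €43151 is €12945.30.
That puts the owner's cost at €1650 + €12945.30 = €14595.30 before any cap.
Adding €14595.30 to the €1350 already spent would give €15945.30, which exceeds the €8600 cap; the owner pays just €8600 − €1350 = €7250.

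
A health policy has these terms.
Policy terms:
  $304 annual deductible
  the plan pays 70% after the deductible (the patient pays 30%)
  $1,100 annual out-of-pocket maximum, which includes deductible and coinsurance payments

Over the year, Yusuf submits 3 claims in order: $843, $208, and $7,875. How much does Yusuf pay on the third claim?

#1 ($843): deductible takes $304, $539 remains; patient's 30% is $161.70. Cost to patient: $465.70. OOP to date $465.70.
#2 ($208): 30% coinsurance on $208 = $62.40. Cost to patient: $62.40. OOP to date $528.10.
#3 ($7,875): deductible already satisfied, so patient's share is 30% × $7,875 = $2,362.50. Adding that to $528.10 gives $2,890.60, past the $1,100 cap; patient pays only $1,100 − $528.10 = $571.90.

$571.90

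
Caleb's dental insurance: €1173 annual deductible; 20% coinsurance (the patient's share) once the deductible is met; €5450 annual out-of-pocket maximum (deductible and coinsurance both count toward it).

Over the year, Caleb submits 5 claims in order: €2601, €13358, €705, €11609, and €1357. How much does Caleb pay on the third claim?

#1 (€2601): €1173 to deductible, leaving €1428; patient's 20% is €285.60. Cost to patient: €1458.60. OOP to date €1458.60.
#2 (€13358): deductible already satisfied, so patient's share is 20% × €13358 = €2671.60. Patient owes €2671.60 (running OOP €4130.20).
#3 (€705): 20% coinsurance on €705 = €141. Cost to patient: €141. OOP to date €4271.20.

€141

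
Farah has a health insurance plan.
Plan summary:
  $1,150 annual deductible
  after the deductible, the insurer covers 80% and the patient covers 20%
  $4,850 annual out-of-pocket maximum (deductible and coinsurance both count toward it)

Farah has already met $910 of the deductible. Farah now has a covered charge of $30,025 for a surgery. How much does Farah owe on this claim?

$3,940

$910 of the $1,150 deductible is already met, leaving $240.
The remaining $29,785 (= $30,025 − $240) moves to coinsurance.
Coinsurance: $29,785 × 20% = $5,957.
Patient responsibility before any cap: $240 + $5,957 = $6,197.
Year-to-date out-of-pocket would reach $910 + $6,197 = $7,107, above the $4,850 maximum, so the patient pays only $4,850 − $910 = $3,940.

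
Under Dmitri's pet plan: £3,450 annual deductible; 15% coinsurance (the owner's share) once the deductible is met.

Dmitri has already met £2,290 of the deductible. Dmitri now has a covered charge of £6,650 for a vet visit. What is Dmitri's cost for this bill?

£1,983.50

Remaining deductible: £3,450 − £2,290 = £1,160.
The remaining £5,490 (= £6,650 − £1,160) moves to coinsurance.
15% of £5,490 = £823.50 falls to the owner.
Owner responsibility: £1,160 + £823.50 = £1,983.50.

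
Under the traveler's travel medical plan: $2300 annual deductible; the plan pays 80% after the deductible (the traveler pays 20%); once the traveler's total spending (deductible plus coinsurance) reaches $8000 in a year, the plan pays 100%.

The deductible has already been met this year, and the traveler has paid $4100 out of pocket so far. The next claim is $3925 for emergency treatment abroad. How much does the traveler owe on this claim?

$785

The deductible is already satisfied, so the full bill goes to coinsurance.
20% of $3925 = $785 falls to the traveler.
Cumulative spending $4100 + $785 = $4885 stays under the $8000 maximum.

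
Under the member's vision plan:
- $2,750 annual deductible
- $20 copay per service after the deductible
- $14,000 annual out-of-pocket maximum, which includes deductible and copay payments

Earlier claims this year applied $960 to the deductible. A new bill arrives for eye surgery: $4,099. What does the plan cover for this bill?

$960 of the $2,750 deductible is already met, leaving $1,790.
That leaves $4,099 − $1,790 = $2,309 for the copay.
Copay on this service: $20.
So the member owes $1,790 + $20 = $1,810 before any cap.
Total out-of-pocket so far would be $960 + $1,810 = $2,770, below the $14,000 cap — no reduction.
The plan picks up $4,099 − $1,810 = $2,289.

$2,289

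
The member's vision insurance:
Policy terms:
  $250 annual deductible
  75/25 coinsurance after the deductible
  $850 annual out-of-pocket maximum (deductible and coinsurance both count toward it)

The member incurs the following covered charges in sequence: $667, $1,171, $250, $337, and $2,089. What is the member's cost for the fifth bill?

$56.25

Claim 1 — $667: $250 finishes the deductible; $417 goes to coinsurance; 25% of $417 = $104.25. Member owes $354.25 (running OOP $354.25).
Claim 2 — $1,171: 25% coinsurance on $1,171 = $292.75. Member pays $292.75; OOP now $647.
Claim 3 — $250: deductible already satisfied, so member's share is 25% × $250 = $62.50. Member pays $62.50; OOP now $709.50.
Claim 4 — $337: 25% coinsurance on $337 = $84.25. Cost to member: $84.25. OOP to date $793.75.
Claim 5 — $2,089: 25% coinsurance on $2,089 = $522.25. OOP would hit $1,316 > $850, so the cap limits the member to $850 − $793.75 = $56.25.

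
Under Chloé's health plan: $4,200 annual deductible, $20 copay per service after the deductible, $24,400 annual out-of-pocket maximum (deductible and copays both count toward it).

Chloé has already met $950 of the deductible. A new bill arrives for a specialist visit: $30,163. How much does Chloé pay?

Deductible still to meet: $4,200 − $950 = $3,250.
The remaining $26,913 (= $30,163 − $3,250) moves to the copay.
Copay on this service: $20.
Patient responsibility before any cap: $3,250 + $20 = $3,270.
Year-to-date out-of-pocket becomes $950 + $3,270 = $4,220, still under the $24,400 maximum, so no cap applies.

$3,270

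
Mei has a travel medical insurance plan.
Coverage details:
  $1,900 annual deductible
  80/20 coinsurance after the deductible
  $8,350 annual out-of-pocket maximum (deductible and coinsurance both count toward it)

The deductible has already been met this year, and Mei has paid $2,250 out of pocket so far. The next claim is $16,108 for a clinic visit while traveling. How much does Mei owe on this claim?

The deductible is already satisfied, so the full bill goes to coinsurance.
20% of $16,108 = $3,221.60 falls to the traveler.
Year-to-date out-of-pocket becomes $2,250 + $3,221.60 = $5,471.60, still under the $8,350 maximum, so no cap applies.

$3,221.60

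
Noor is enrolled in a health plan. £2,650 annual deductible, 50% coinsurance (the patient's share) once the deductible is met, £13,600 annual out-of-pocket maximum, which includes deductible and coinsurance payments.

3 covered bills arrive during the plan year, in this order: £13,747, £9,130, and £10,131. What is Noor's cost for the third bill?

£836.50

Bill 1, £13,747: £2,650 to deductible, leaving £11,097; 50% of £11,097 = £5,548.50. Cost to patient: £8,198.50. OOP to date £8,198.50.
Bill 2, £9,130: 50% coinsurance on £9,130 = £4,565. Cost to patient: £4,565. OOP to date £12,763.50.
Bill 3, £10,131: deductible already satisfied, so patient's share is 50% × £10,131 = £5,065.50. That would push OOP to £17,829, over the £13,600 cap, so patient pays £13,600 − £12,763.50 = £836.50.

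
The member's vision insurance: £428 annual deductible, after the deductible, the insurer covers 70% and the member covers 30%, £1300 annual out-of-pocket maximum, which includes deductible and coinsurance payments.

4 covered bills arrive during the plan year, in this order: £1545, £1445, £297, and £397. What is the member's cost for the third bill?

#1 (£1545): £428 finishes the deductible; £1117 goes to coinsurance; member's 30% is £335.10. Member owes £763.10 (running OOP £763.10).
#2 (£1445): deductible already satisfied, so member's share is 30% × £1445 = £433.50. Member pays £433.50; OOP now £1196.60.
#3 (£297): deductible met; 30% of £297 = £89.10. Member owes £89.10 (running OOP £1285.70).

£89.10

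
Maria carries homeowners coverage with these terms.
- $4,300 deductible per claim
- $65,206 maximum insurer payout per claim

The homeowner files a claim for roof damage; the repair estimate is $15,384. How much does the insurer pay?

After the deductible, $15,384 − $4,300 = $11,084 remains.
$11,084 is within the $65,206 limit, so the insurer pays $11,084.

$11,084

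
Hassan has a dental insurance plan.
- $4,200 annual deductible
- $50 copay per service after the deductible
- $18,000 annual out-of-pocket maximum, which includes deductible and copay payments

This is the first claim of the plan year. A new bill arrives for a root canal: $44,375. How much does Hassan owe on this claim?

$4,250

Deductible not yet touched, so the first $4,200 of the bill goes to the deductible.
That leaves $44,375 − $4,200 = $40,175 for the copay.
Copay on this service: $50.
That puts the patient's cost at $4,200 + $50 = $4,250 before any cap.
Year-to-date out-of-pocket becomes $0 + $4,250 = $4,250, still under the $18,000 maximum, so no cap applies.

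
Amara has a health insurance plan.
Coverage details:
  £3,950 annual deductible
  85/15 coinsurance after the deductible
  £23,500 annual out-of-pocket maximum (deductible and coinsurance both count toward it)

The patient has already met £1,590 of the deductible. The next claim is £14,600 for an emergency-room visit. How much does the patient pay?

Deductible still to meet: £3,950 − £1,590 = £2,360.
That leaves £14,600 − £2,360 = £12,240 for coinsurance.
Patient's 15% share of £12,240 is £1,836.
Patient responsibility before any cap: £2,360 + £1,836 = £4,196.
Cumulative spending £1,590 + £4,196 = £5,786 stays under the £23,500 maximum.

£4,196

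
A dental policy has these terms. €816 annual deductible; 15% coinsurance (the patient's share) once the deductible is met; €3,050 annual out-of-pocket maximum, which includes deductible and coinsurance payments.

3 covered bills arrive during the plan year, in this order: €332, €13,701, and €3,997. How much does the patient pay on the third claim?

Claim 1 (€332): fully absorbed by the deductible. Patient pays €332; OOP now €332.
Claim 2 (€13,701): €484 finishes the deductible; €13,217 goes to coinsurance; coinsurance €13,217 × 15% = €1,982.55. Patient owes €2,466.55 (running OOP €2,798.55).
Claim 3 (€3,997): deductible already satisfied, so patient's share is 15% × €3,997 = €599.55. OOP would hit €3,398.10 > €3,050, so the cap limits the patient to €3,050 − €2,798.55 = €251.45.

€251.45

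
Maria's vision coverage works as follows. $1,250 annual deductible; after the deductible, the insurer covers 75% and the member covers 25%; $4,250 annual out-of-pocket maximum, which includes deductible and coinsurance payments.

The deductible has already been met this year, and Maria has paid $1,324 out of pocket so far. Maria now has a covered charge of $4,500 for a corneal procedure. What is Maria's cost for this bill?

$1,125

The deductible is already satisfied, so the full bill goes to coinsurance.
25% of $4,500 = $1,125 falls to the member.
Total out-of-pocket so far would be $1,324 + $1,125 = $2,449, below the $4,250 cap — no reduction.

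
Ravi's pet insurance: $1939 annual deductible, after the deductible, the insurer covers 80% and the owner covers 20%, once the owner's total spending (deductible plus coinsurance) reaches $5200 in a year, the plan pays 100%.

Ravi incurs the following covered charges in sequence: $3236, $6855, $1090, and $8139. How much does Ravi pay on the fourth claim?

Bill 1, $3236: deductible takes $1939, $1297 remains; owner's 20% is $259.40. Owner owes $2198.40 (running OOP $2198.40).
Bill 2, $6855: deductible already satisfied, so owner's share is 20% × $6855 = $1371. Owner owes $1371 (running OOP $3569.40).
Bill 3, $1090: deductible already satisfied, so owner's share is 20% × $1090 = $218. Owner pays $218; OOP now $3787.40.
Bill 4, $8139: deductible met; 20% of $8139 = $1627.80. OOP would hit $5415.20 > $5200, so the cap limits the owner to $5200 − $3787.40 = $1412.60.

$1412.60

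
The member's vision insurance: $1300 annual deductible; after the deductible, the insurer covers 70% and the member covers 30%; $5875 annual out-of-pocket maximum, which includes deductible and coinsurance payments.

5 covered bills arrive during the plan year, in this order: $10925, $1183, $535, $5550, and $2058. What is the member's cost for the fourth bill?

Claim 1 — $10925: $1300 finishes the deductible; $9625 goes to coinsurance; member's 30% is $2887.50. Member pays $4187.50; OOP now $4187.50.
Claim 2 — $1183: deductible already satisfied, so member's share is 30% × $1183 = $354.90. Member pays $354.90; OOP now $4542.40.
Claim 3 — $535: 30% coinsurance on $535 = $160.50. Cost to member: $160.50. OOP to date $4702.90.
Claim 4 — $5550: 30% coinsurance on $5550 = $1665. Adding that to $4702.90 gives $6367.90, past the $5875 cap; member pays only $5875 − $4702.90 = $1172.10.

$1172.10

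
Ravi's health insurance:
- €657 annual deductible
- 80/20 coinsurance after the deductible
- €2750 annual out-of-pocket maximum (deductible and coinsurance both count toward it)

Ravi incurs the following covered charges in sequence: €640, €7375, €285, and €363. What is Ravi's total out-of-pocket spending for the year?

€2258.20

Claim 1 — €640: entire amount goes to the deductible. Patient pays €640; OOP now €640.
Claim 2 — €7375: €17 finishes the deductible; €7358 goes to coinsurance; coinsurance €7358 × 20% = €1471.60. Patient owes €1488.60 (running OOP €2128.60).
Claim 3 — €285: deductible already satisfied, so patient's share is 20% × €285 = €57. Patient pays €57; OOP now €2185.60.
Claim 4 — €363: 20% coinsurance on €363 = €72.60. Cost to patient: €72.60. OOP to date €2258.20.
Total paid by the patient: €640 + €1488.60 + €57 + €72.60 = €2258.20.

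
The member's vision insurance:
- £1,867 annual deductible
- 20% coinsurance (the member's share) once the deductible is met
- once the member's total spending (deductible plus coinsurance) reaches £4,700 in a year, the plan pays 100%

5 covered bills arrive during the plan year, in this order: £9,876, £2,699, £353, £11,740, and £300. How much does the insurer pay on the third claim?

£282.40

Bill 1, £9,876: £1,867 finishes the deductible; £8,009 goes to coinsurance; 20% of £8,009 = £1,601.80. Member owes £3,468.80 (running OOP £3,468.80). Insurer: £9,876 − £3,468.80 = £6,407.20.
Bill 2, £2,699: deductible met; 20% of £2,699 = £539.80. Member pays £539.80; OOP now £4,008.60. Plan pays £2,699 − £539.80 = £2,159.20.
Bill 3, £353: deductible met; 20% of £353 = £70.60. Cost to member: £70.60. OOP to date £4,079.20. Plan pays £353 − £70.60 = £282.40.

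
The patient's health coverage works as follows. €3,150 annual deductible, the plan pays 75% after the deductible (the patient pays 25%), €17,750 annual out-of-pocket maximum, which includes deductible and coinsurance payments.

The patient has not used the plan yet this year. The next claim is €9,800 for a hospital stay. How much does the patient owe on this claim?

€4,812.50

The full €3,150 deductible is still open; €3,150 of this bill applies to it.
After the €3,150 deductible portion, €9,800 − €3,150 = €6,650 is subject to coinsurance.
Coinsurance: €6,650 × 25% = €1,662.50.
That puts the patient's cost at €3,150 + €1,662.50 = €4,812.50 before any cap.
Total out-of-pocket so far would be €0 + €4,812.50 = €4,812.50, below the €17,750 cap — no reduction.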